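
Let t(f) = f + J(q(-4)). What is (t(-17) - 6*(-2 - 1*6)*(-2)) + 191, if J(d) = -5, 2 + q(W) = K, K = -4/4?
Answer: 73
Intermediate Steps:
K = -1 (K = -4*¼ = -1)
q(W) = -3 (q(W) = -2 - 1 = -3)
t(f) = -5 + f (t(f) = f - 5 = -5 + f)
(t(-17) - 6*(-2 - 1*6)*(-2)) + 191 = ((-5 - 17) - 6*(-2 - 1*6)*(-2)) + 191 = (-22 - 6*(-2 - 6)*(-2)) + 191 = (-22 - 6*(-8)*(-2)) + 191 = (-22 + 48*(-2)) + 191 = (-22 - 96) + 191 = -118 + 191 = 73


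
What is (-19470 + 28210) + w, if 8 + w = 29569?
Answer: 38301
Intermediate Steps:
w = 29561 (w = -8 + 29569 = 29561)
(-19470 + 28210) + w = (-19470 + 28210) + 29561 = 8740 + 29561 = 38301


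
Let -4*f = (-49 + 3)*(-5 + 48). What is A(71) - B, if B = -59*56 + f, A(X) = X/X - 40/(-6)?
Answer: 16903/6 ≈ 2817.2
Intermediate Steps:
f = 989/2 (f = -(-49 + 3)*(-5 + 48)/4 = -(-23)*43/2 = -¼*(-1978) = 989/2 ≈ 494.50)
A(X) = 23/3 (A(X) = 1 - 40*(-⅙) = 1 + 20/3 = 23/3)
B = -5619/2 (B = -59*56 + 989/2 = -3304 + 989/2 = -5619/2 ≈ -2809.5)
A(71) - B = 23/3 - 1*(-5619/2) = 23/3 + 5619/2 = 16903/6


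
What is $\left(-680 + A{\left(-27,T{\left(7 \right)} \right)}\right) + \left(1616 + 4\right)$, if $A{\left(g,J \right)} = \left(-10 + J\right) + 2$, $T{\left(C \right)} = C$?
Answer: $939$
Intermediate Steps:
$A{\left(g,J \right)} = -8 + J$
$\left(-680 + A{\left(-27,T{\left(7 \right)} \right)}\right) + \left(1616 + 4\right) = \left(-680 + \left(-8 + 7\right)\right) + \left(1616 + 4\right) = \left(-680 - 1\right) + 1620 = -681 + 1620 = 939$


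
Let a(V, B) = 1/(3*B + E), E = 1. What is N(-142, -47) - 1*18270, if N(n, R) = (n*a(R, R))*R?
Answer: -1282237/70 ≈ -18318.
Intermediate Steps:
a(V, B) = 1/(1 + 3*B) (a(V, B) = 1/(3*B + 1) = 1/(1 + 3*B))
N(n, R) = R*n/(1 + 3*R) (N(n, R) = (n/(1 + 3*R))*R = R*n/(1 + 3*R))
N(-142, -47) - 1*18270 = -47*(-142)/(1 + 3*(-47)) - 1*18270 = -47*(-142)/(1 - 141) - 18270 = -47*(-142)/(-140) - 18270 = -47*(-142)*(-1/140) - 18270 = -3337/70 - 18270 = -1282237/70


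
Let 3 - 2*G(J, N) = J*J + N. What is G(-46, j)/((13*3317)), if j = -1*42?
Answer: -2071/86242 ≈ -0.024014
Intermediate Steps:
j = -42
G(J, N) = 3/2 - N/2 - J**2/2 (G(J, N) = 3/2 - (J*J + N)/2 = 3/2 - (J**2 + N)/2 = 3/2 - (N + J**2)/2 = 3/2 + (-N/2 - J**2/2) = 3/2 - N/2 - J**2/2)
G(-46, j)/((13*3317)) = (3/2 - 1/2*(-42) - 1/2*(-46)**2)/((13*3317)) = (3/2 + 21 - 1/2*2116)/43121 = (3/2 + 21 - 1058)*(1/43121) = -2071/2*1/43121 = -2071/86242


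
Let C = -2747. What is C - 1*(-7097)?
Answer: 4350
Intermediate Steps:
C - 1*(-7097) = -2747 - 1*(-7097) = -2747 + 7097 = 4350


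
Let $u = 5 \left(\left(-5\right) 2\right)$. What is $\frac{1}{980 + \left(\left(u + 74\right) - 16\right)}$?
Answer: $\frac{1}{988} \approx 0.0010121$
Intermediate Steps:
$u = -50$ ($u = 5 \left(-10\right) = -50$)
$\frac{1}{980 + \left(\left(u + 74\right) - 16\right)} = \frac{1}{980 + \left(\left(-50 + 74\right) - 16\right)} = \frac{1}{980 + \left(24 - 16\right)} = \frac{1}{980 + 8} = \frac{1}{988}$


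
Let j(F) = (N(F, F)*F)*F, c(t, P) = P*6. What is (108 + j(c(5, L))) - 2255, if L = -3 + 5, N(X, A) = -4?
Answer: -2723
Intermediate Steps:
L = 2
c(t, P) = 6*P
j(F) = -4*F² (j(F) = (-4*F)*F = -4*F²)
(108 + j(c(5, L))) - 2255 = (108 - 4*(6*2)²) - 2255 = (108 - 4*12²) - 2255 = (108 - 4*144) - 2255 = (108 - 576) - 2255 = -468 - 2255 = -2723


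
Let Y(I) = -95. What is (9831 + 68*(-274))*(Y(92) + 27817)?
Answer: -243981322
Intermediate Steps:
(9831 + 68*(-274))*(Y(92) + 27817) = (9831 + 68*(-274))*(-95 + 27817) = (9831 - 18632)*27722 = -8801*27722 = -243981322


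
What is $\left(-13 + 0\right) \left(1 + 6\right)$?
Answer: $-91$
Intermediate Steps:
$\left(-13 + 0\right) \left(1 + 6\right) = \left(-13\right) 7 = -91$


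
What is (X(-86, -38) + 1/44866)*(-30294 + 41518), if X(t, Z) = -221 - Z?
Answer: -46077196924/22433 ≈ -2.0540e+6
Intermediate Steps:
(X(-86, -38) + 1/44866)*(-30294 + 41518) = ((-221 - 1*(-38)) + 1/44866)*(-30294 + 41518) = ((-221 + 38) + 1/44866)*11224 = (-183 + 1/44866)*11224 = -8210477/44866*11224 = -46077196924/22433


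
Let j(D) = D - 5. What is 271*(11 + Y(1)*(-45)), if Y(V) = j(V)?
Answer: 51761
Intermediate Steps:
j(D) = -5 + D
Y(V) = -5 + V
271*(11 + Y(1)*(-45)) = 271*(11 + (-5 + 1)*(-45)) = 271*(11 - 4*(-45)) = 271*(11 + 180) = 271*191 = 51761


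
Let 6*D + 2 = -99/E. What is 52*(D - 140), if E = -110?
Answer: -109343/15 ≈ -7289.5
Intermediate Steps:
D = -11/60 (D = -⅓ + (-99/(-110))/6 = -⅓ + (-99*(-1/110))/6 = -⅓ + (⅙)*(9/10) = -⅓ + 3/20 = -11/60 ≈ -0.18333)
52*(D - 140) = 52*(-11/60 - 140) = 52*(-8411/60) = -109343/15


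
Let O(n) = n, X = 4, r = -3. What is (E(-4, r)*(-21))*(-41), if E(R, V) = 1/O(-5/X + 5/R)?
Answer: -1722/5 ≈ -344.40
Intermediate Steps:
E(R, V) = 1/(-5/4 + 5/R)
(E(-4, r)*(-21))*(-41) = (((⅘)*(-4)/(4 - 1*(-4)))*(-21))*(-41) = (((⅘)*(-4)/(4 + 4))*(-21))*(-41) = (((⅘)*(-4)/8)*(-21))*(-41) = (((⅘)*(-4)*(⅛))*(-21))*(-41) = -⅖*(-21)*(-41) = (42/5)*(-41) = -1722/5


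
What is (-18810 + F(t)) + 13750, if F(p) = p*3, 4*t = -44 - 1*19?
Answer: -20429/4 ≈ -5107.3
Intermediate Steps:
t = -63/4 (t = (-44 - 1*19)/4 = (-44 - 19)/4 = (¼)*(-63) = -63/4 ≈ -15.750)
F(p) = 3*p
(-18810 + F(t)) + 13750 = (-18810 + 3*(-63/4)) + 13750 = (-18810 - 189/4) + 13750 = -75429/4 + 13750 = -20429/4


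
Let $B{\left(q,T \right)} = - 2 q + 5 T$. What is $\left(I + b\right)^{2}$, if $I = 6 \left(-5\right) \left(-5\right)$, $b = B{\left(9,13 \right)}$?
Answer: $38809$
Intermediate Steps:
$b = 47$ ($b = \left(-2\right) 9 + 5 \cdot 13 = -18 + 65 = 47$)
$I = 150$ ($I = \left(-30\right) \left(-5\right) = 150$)
$\left(I + b\right)^{2} = \left(150 + 47\right)^{2} = 197^{2} = 38809$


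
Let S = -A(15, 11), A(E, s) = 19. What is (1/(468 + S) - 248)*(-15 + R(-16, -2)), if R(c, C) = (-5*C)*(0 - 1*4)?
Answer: 6124305/449 ≈ 13640.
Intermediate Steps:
S = -19 (S = -1*19 = -19)
R(c, C) = 20*C (R(c, C) = (-5*C)*(0 - 4) = -5*C*(-4) = 20*C)
(1/(468 + S) - 248)*(-15 + R(-16, -2)) = (1/(468 - 19) - 248)*(-15 + 20*(-2)) = (1/449 - 248)*(-15 - 40) = (1/449 - 248)*(-55) = -111351/449*(-55) = 6124305/449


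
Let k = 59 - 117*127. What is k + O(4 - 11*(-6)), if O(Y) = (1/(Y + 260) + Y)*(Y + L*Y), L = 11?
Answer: 484028/11 ≈ 44003.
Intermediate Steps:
k = -14800 (k = 59 - 14859 = -14800)
O(Y) = 12*Y*(Y + 1/(260 + Y)) (O(Y) = (1/(Y + 260) + Y)*(Y + 11*Y) = (1/(260 + Y) + Y)*(12*Y) = (Y + 1/(260 + Y))*(12*Y) = 12*Y*(Y + 1/(260 + Y)))
k + O(4 - 11*(-6)) = -14800 + 12*(4 - 11*(-6))*(1 + (4 - 11*(-6))² + 260*(4 - 11*(-6)))/(260 + (4 - 11*(-6))) = -14800 + 12*(4 + 66)*(1 + (4 + 66)² + 260*(4 + 66))/(260 + (4 + 66)) = -14800 + 12*70*(1 + 70² + 260*70)/(260 + 70) = -14800 + 12*70*(1 + 4900 + 18200)/330 = -14800 + 12*70*(1/330)*23101 = -14800 + 646828/11 = 484028/11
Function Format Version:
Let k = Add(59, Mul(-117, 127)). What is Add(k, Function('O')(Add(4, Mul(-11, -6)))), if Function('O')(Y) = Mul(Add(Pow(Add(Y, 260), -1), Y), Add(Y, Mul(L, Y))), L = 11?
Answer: Rational(484028, 11) ≈ 44003.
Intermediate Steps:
k = -14800 (k = Add(59, -14859) = -14800)
Function('O')(Y) = Mul(12, Y, Add(Y, Pow(Add(260, Y), -1))) (Function('O')(Y) = Mul(Add(Pow(Add(Y, 260), -1), Y), Add(Y, Mul(11, Y))) = Mul(Add(Pow(Add(260, Y), -1), Y), Mul(12, Y)) = Mul(Add(Y, Pow(Add(260, Y), -1)), Mul(12, Y)) = Mul(12, Y, Add(Y, Pow(Add(260, Y), -1))))
Add(k, Function('O')(Add(4, Mul(-11, -6)))) = Add(-14800, Mul(12, Add(4, Mul(-11, -6)), Pow(Add(260, Add(4, Mul(-11, -6))), -1), Add(1, Pow(Add(4, Mul(-11, -6)), 2), Mul(260, Add(4, Mul(-11, -6)))))) = Add(-14800, Mul(12, Add(4, 66), Pow(Add(260, Add(4, 66)), -1), Add(1, Pow(Add(4, 66), 2), Mul(260, Add(4, 66))))) = Add(-14800, Mul(12, 70, Pow(Add(260, 70), -1), Add(1, Pow(70, 2), Mul(260, 70)))) = Add(-14800, Mul(12, 70, Pow(330, -1), Add(1, 4900, 18200))) = Add(-14800, Mul(12, 70, Rational(1, 330), 23101)) = Add(-14800, Rational(646828, 11)) = Rational(484028, 11)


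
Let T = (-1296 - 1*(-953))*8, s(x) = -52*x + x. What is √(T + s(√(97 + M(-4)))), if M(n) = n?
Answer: √(-2744 - 51*√93) ≈ 56.884*I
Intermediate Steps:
s(x) = -51*x
T = -2744 (T = (-1296 + 953)*8 = -343*8 = -2744)
√(T + s(√(97 + M(-4)))) = √(-2744 - 51*√(97 - 4)) = √(-2744 - 51*√93)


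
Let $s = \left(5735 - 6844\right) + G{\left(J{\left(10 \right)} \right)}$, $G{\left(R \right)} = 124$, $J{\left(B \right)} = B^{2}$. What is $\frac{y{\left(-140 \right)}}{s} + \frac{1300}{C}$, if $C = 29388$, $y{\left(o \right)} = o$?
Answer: $\frac{269741}{1447359} \approx 0.18637$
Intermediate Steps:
$s = -985$ ($s = \left(5735 - 6844\right) + 124 = -1109 + 124 = -985$)
$\frac{y{\left(-140 \right)}}{s} + \frac{1300}{C} = - \frac{140}{-985} + \frac{1300}{29388} = \left(-140\right) \left(- \frac{1}{985}\right) + 1300 \cdot \frac{1}{29388} = \frac{28}{197} + \frac{325}{7347} = \frac{269741}{1447359}$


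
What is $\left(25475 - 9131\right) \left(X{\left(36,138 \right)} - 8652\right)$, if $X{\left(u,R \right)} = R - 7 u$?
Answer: $-143271504$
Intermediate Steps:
$\left(25475 - 9131\right) \left(X{\left(36,138 \right)} - 8652\right) = \left(25475 - 9131\right) \left(\left(138 - 252\right) - 8652\right) = 16344 \left(\left(138 - 252\right) - 8652\right) = 16344 \left(-114 - 8652\right) = 16344 \left(-8766\right) = -143271504$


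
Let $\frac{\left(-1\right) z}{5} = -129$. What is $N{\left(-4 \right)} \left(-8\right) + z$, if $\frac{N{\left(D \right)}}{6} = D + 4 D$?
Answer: $1605$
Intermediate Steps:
$z = 645$ ($z = \left(-5\right) \left(-129\right) = 645$)
$N{\left(D \right)} = 30 D$ ($N{\left(D \right)} = 6 \left(D + 4 D\right) = 6 \cdot 5 D = 30 D$)
$N{\left(-4 \right)} \left(-8\right) + z = 30 \left(-4\right) \left(-8\right) + 645 = \left(-120\right) \left(-8\right) + 645 = 960 + 645 = 1605$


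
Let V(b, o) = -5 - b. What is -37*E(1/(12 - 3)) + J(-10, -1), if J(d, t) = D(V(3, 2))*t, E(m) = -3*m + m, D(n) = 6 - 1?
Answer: 29/9 ≈ 3.2222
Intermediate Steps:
D(n) = 5
E(m) = -2*m
J(d, t) = 5*t
-37*E(1/(12 - 3)) + J(-10, -1) = -(-74)/(12 - 3) + 5*(-1) = -(-74)/9 - 5 = -37*(-2/9) - 5 = 74/9 - 5 = 29/9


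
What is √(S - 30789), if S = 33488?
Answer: √2699 ≈ 51.952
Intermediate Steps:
√(S - 30789) = √(33488 - 30789) = √2699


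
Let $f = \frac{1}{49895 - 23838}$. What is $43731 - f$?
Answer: $\frac{1139498666}{26057} \approx 43731.0$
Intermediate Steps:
$f = \frac{1}{26057} \approx 3.8377 \cdot 10^{-5}$
$43731 - f = 43731 - \frac{1}{26057} = \frac{1139498666}{26057}$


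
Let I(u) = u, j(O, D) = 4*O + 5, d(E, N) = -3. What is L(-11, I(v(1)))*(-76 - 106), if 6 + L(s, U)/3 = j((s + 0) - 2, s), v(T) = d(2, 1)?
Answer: 28938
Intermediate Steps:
v(T) = -3
j(O, D) = 5 + 4*O
L(s, U) = -27 + 12*s (L(s, U) = -18 + 3*(5 + 4*((s + 0) - 2)) = -18 + 3*(5 + 4*(s - 2)) = -18 + 3*(5 + 4*(-2 + s)) = -18 + 3*(5 + (-8 + 4*s)) = -18 + 3*(-3 + 4*s) = -18 + (-9 + 12*s) = -27 + 12*s)
L(-11, I(v(1)))*(-76 - 106) = (-27 + 12*(-11))*(-76 - 106) = (-27 - 132)*(-182) = -159*(-182) = 28938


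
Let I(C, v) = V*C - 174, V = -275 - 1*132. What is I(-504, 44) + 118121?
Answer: 323075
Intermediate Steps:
V = -407 (V = -275 - 132 = -407)
I(C, v) = -174 - 407*C (I(C, v) = -407*C - 174 = -174 - 407*C)
I(-504, 44) + 118121 = (-174 - 407*(-504)) + 118121 = (-174 + 205128) + 118121 = 204954 + 118121 = 323075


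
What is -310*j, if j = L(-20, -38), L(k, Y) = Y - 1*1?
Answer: 12090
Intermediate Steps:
L(k, Y) = -1 + Y (L(k, Y) = Y - 1 = -1 + Y)
j = -39 (j = -1 - 38 = -39)
-310*j = -310*(-39) = 12090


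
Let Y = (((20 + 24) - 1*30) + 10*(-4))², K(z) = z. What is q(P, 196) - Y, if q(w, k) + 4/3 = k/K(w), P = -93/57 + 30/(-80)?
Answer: -709136/915 ≈ -775.01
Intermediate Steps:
P = -305/152 (P = -93*1/57 + 30*(-1/80) = -31/19 - 3/8 = -305/152 ≈ -2.0066)
q(w, k) = -4/3 + k/w
Y = 676 (Y = ((44 - 30) - 40)² = (14 - 40)² = (-26)² = 676)
q(P, 196) - Y = (-4/3 + 196/(-305/152)) - 1*676 = (-4/3 + 196*(-152/305)) - 676 = (-4/3 - 29792/305) - 676 = -90596/915 - 676 = -709136/915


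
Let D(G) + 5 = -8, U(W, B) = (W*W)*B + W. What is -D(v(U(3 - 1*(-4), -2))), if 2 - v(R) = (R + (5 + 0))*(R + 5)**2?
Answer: 13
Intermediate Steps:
U(W, B) = W + B*W**2 (U(W, B) = W**2*B + W = B*W**2 + W = W + B*W**2)
v(R) = 2 - (5 + R)**3 (v(R) = 2 - (R + (5 + 0))*(R + 5)**2 = 2 - (R + 5)*(5 + R)**2 = 2 - (5 + R)*(5 + R)**2 = 2 - (5 + R)**3)
D(G) = -13 (D(G) = -5 - 8 = -13)
-D(v(U(3 - 1*(-4), -2))) = -1*(-13) = 13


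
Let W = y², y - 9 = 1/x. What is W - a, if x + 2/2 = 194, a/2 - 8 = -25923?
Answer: 1933636314/37249 ≈ 51911.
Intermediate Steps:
a = -51830 (a = 16 + 2*(-25923) = 16 - 51846 = -51830)
x = 193 (x = -1 + 194 = 193)
y = 1738/193 (y = 9 + 1/193 = 1738/193 ≈ 9.0052)
W = 3020644/37249 (W = (1738/193)² = 3020644/37249 ≈ 81.093)
W - a = 3020644/37249 - 1*(-51830) = 3020644/37249 + 51830 = 1933636314/37249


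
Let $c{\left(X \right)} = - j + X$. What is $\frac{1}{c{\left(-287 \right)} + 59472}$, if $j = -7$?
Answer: $\frac{1}{59192} \approx 1.6894 \cdot 10^{-5}$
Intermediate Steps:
$c{\left(X \right)} = 7 + X$ ($c{\left(X \right)} = \left(-1\right) \left(-7\right) + X = 7 + X$)
$\frac{1}{c{\left(-287 \right)} + 59472} = \frac{1}{\left(7 - 287\right) + 59472} = \frac{1}{-280 + 59472} = \frac{1}{59192}$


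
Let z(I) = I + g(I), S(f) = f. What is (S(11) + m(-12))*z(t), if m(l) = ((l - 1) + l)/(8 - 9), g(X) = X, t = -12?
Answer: -864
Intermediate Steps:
z(I) = 2*I (z(I) = I + I = 2*I)
m(l) = 1 - 2*l (m(l) = ((-1 + l) + l)/(-1) = (-1 + 2*l)*(-1) = 1 - 2*l)
(S(11) + m(-12))*z(t) = (11 + (1 - 2*(-12)))*(2*(-12)) = (11 + (1 + 24))*(-24) = (11 + 25)*(-24) = 36*(-24) = -864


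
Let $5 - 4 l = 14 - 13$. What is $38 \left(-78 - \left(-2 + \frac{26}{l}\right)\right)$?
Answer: $-3876$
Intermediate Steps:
$l = 1$ ($l = \frac{5}{4} - \frac{14 - 13}{4} = \frac{5}{4} - \frac{1}{4} = 1$)
$38 \left(-78 - \left(-2 + \frac{26}{l}\right)\right) = 38 \left(-78 - \left(-2 + 26\right)\right) = 38 \left(-78 - 24\right) = 38 \left(-102\right) = -3876$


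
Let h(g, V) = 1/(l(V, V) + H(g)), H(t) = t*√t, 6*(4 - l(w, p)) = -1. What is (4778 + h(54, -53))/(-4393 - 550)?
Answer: -27082081312/28017314497 - 5832*√6/28017314497 ≈ -0.96662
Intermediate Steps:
l(w, p) = 25/6 (l(w, p) = 4 - ⅙*(-1) = 4 + ⅙ = 25/6)
H(t) = t^(3/2)
h(g, V) = 1/(25/6 + g^(3/2))
(4778 + h(54, -53))/(-4393 - 550) = (4778 + 6/(25 + 6*54^(3/2)))/(-4393 - 550) = (4778 + 6/(25 + 6*(162*√6)))/(-4943) = (4778 + 6/(25 + 972*√6))*(-1/4943) = -4778/4943 - 6/(4943*(25 + 972*√6))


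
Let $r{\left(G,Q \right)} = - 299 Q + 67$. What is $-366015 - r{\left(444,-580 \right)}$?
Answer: $-539502$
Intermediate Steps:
$r{\left(G,Q \right)} = 67 - 299 Q$
$-366015 - r{\left(444,-580 \right)} = -366015 - \left(67 - -173420\right) = -366015 - \left(67 + 173420\right) = -366015 - 173487 = -539502$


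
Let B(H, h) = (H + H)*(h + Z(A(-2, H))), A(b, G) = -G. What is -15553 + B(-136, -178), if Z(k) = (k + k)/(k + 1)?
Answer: 4428247/137 ≈ 32323.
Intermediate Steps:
Z(k) = 2*k/(1 + k) (Z(k) = (2*k)/(1 + k) = 2*k/(1 + k))
B(H, h) = 2*H*(h - 2*H/(1 - H)) (B(H, h) = (H + H)*(h + 2*(-H)/(1 - H)) = (2*H)*(h - 2*H/(1 - H)) = 2*H*(h - 2*H/(1 - H)))
-15553 + B(-136, -178) = -15553 + 2*(-136)*(2*(-136) - 178*(-1 - 136))/(-1 - 136) = -15553 + 2*(-136)*(-272 - 178*(-137))/(-137) = -15553 + 2*(-136)*(-1/137)*(-272 + 24386) = -15553 + 2*(-136)*(-1/137)*24114 = -15553 + 6559008/137 = 4428247/137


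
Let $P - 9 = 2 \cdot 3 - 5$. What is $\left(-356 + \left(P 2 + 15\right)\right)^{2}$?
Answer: $103041$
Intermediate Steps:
$P = 10$ ($P = 9 + \left(2 \cdot 3 - 5\right) = 9 + \left(6 - 5\right) = 9 + 1 = 10$)
$\left(-356 + \left(P 2 + 15\right)\right)^{2} = \left(-356 + \left(10 \cdot 2 + 15\right)\right)^{2} = \left(-356 + \left(20 + 15\right)\right)^{2} = \left(-356 + 35\right)^{2} = \left(-321\right)^{2} = 103041$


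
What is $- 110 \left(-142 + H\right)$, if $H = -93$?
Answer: $25850$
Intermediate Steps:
$- 110 \left(-142 + H\right) = - 110 \left(-142 - 93\right) = \left(-110\right) \left(-235\right) = 25850$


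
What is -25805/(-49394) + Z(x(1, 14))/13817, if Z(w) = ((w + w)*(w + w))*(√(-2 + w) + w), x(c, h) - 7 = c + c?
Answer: 500580589/682476898 + 324*√7/13817 ≈ 0.79552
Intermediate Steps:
x(c, h) = 7 + 2*c (x(c, h) = 7 + (c + c) = 7 + 2*c)
Z(w) = 4*w²*(w + √(-2 + w)) (Z(w) = ((2*w)*(2*w))*(w + √(-2 + w)) = (4*w²)*(w + √(-2 + w)) = 4*w²*(w + √(-2 + w)))
-25805/(-49394) + Z(x(1, 14))/13817 = -25805/(-49394) + (4*(7 + 2*1)²*((7 + 2*1) + √(-2 + (7 + 2*1))))/13817 = -25805*(-1/49394) + (4*(7 + 2)²*((7 + 2) + √(-2 + (7 + 2))))*(1/13817) = 25805/49394 + (4*9²*(9 + √(-2 + 9)))*(1/13817) = 25805/49394 + (4*81*(9 + √7))*(1/13817) = 25805/49394 + (2916 + 324*√7)*(1/13817) = 25805/49394 + (2916/13817 + 324*√7/13817) = 500580589/682476898 + 324*√7/13817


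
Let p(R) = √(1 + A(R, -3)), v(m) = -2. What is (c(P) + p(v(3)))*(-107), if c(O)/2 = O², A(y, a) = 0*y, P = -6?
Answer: -7811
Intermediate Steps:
A(y, a) = 0
p(R) = 1 (p(R) = √(1 + 0) = √1 = 1)
c(O) = 2*O²
(c(P) + p(v(3)))*(-107) = (2*(-6)² + 1)*(-107) = (2*36 + 1)*(-107) = (72 + 1)*(-107) = 73*(-107) = -7811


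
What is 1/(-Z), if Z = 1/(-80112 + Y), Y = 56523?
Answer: 23589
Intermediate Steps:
Z = -1/23589 (Z = 1/(-80112 + 56523) = 1/(-23589) = -1/23589 ≈ -4.2393e-5)
1/(-Z) = 1/(-1*(-1/23589)) = 1/(1/23589) = 23589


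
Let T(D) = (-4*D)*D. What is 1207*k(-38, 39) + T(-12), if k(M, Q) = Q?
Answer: 46497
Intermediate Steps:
T(D) = -4*D**2
1207*k(-38, 39) + T(-12) = 1207*39 - 4*(-12)**2 = 47073 - 4*144 = 47073 - 576 = 46497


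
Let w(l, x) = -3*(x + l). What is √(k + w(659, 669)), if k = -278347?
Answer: I*√282331 ≈ 531.35*I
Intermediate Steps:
w(l, x) = -3*l - 3*x (w(l, x) = -3*(l + x) = -3*l - 3*x)
√(k + w(659, 669)) = √(-278347 + (-3*659 - 3*669)) = √(-278347 + (-1977 - 2007)) = √(-278347 - 3984) = √(-282331) = I*√282331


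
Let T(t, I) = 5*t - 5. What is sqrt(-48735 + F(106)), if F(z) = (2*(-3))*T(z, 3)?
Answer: 3*I*sqrt(5765) ≈ 227.78*I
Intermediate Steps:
T(t, I) = -5 + 5*t
F(z) = 30 - 30*z (F(z) = (2*(-3))*(-5 + 5*z) = -6*(-5 + 5*z) = 30 - 30*z)
sqrt(-48735 + F(106)) = sqrt(-48735 + (30 - 30*106)) = sqrt(-48735 + (30 - 3180)) = sqrt(-48735 - 3150) = sqrt(-51885) = 3*I*sqrt(5765)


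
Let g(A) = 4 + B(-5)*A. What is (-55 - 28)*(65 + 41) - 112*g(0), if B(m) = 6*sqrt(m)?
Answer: -9246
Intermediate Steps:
g(A) = 4 + 6*I*A*sqrt(5) (g(A) = 4 + (6*sqrt(-5))*A = 4 + (6*(I*sqrt(5)))*A = 4 + (6*I*sqrt(5))*A = 4 + 6*I*A*sqrt(5))
(-55 - 28)*(65 + 41) - 112*g(0) = (-55 - 28)*(65 + 41) - 112*(4 + 6*I*0*sqrt(5)) = -83*106 - 112*(4 + 0) = -8798 - 112*4 = -8798 - 448 = -9246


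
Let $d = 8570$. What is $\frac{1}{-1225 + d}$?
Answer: $\frac{1}{7345} \approx 0.00013615$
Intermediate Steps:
$\frac{1}{-1225 + d} = \frac{1}{-1225 + 8570} = \frac{1}{7345}$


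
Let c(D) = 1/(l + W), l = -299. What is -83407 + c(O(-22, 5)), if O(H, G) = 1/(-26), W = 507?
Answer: -17348655/208 ≈ -83407.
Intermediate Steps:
O(H, G) = -1/26
c(D) = 1/208 (c(D) = 1/(-299 + 507) = 1/208)
-83407 + c(O(-22, 5)) = -83407 + 1/208 = -17348655/208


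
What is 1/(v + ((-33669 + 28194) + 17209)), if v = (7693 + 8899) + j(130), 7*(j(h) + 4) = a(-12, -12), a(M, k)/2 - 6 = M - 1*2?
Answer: 7/198238 ≈ 3.5311e-5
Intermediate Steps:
a(M, k) = 8 + 2*M (a(M, k) = 12 + 2*(M - 1*2) = 12 + 2*(M - 2) = 12 + 2*(-2 + M) = 12 + (-4 + 2*M) = 8 + 2*M)
j(h) = -44/7 (j(h) = -4 + (8 + 2*(-12))/7 = -4 + (8 - 24)/7 = -4 + (⅐)*(-16) = -4 - 16/7 = -44/7)
v = 116100/7 (v = (7693 + 8899) - 44/7 = 16592 - 44/7 = 116100/7 ≈ 16586.)
1/(v + ((-33669 + 28194) + 17209)) = 1/(116100/7 + ((-33669 + 28194) + 17209)) = 1/(116100/7 + (-5475 + 17209)) = 1/(116100/7 + 11734) = 1/(198238/7) = 7/198238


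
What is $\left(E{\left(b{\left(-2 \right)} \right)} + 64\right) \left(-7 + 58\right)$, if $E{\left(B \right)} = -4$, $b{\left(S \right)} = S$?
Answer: $3060$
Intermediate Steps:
$\left(E{\left(b{\left(-2 \right)} \right)} + 64\right) \left(-7 + 58\right) = \left(-4 + 64\right) \left(-7 + 58\right) = 60 \cdot 51 = 3060$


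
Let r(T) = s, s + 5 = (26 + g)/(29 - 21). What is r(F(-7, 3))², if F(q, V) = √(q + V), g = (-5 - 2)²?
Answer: 1225/64 ≈ 19.141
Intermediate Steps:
g = 49 (g = (-7)² = 49)
F(q, V) = √(V + q)
s = 35/8 (s = -5 + (26 + 49)/(29 - 21) = -5 + 75/8 = 35/8 ≈ 4.3750)
r(T) = 35/8
r(F(-7, 3))² = (35/8)² = 1225/64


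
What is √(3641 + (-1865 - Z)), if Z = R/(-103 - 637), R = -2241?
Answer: √242719815/370 ≈ 42.107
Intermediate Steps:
Z = 2241/740 (Z = -2241/(-103 - 637) = -2241/(-740) = -2241*(-1/740) = 2241/740 ≈ 3.0284)
√(3641 + (-1865 - Z)) = √(3641 + (-1865 - 1*2241/740)) = √(3641 + (-1865 - 2241/740)) = √(3641 - 1382341/740) = √(1311999/740) = √242719815/370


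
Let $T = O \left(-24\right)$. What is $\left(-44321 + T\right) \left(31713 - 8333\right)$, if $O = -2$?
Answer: $-1035102740$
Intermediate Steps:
$T = 48$ ($T = \left(-2\right) \left(-24\right) = 48$)
$\left(-44321 + T\right) \left(31713 - 8333\right) = \left(-44321 + 48\right) \left(31713 - 8333\right) = \left(-44273\right) 23380 = -1035102740$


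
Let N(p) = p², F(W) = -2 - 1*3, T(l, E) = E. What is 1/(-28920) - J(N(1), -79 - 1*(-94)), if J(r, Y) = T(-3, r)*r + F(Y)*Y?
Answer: 2140079/28920 ≈ 74.000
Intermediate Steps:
F(W) = -5 (F(W) = -2 - 3 = -5)
J(r, Y) = r² - 5*Y (J(r, Y) = r*r - 5*Y = r² - 5*Y)
1/(-28920) - J(N(1), -79 - 1*(-94)) = 1/(-28920) - ((1²)² - 5*(-79 - 1*(-94))) = -1/28920 - (1² - 5*(-79 + 94)) = -1/28920 - (1 - 5*15) = -1/28920 - (1 - 75) = -1/28920 - 1*(-74) = -1/28920 + 74 = 2140079/28920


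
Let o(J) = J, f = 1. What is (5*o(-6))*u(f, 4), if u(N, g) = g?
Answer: -120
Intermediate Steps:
(5*o(-6))*u(f, 4) = (5*(-6))*4 = -30*4 = -120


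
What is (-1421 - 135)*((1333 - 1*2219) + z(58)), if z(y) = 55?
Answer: 1293036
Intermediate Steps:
(-1421 - 135)*((1333 - 1*2219) + z(58)) = (-1421 - 135)*((1333 - 1*2219) + 55) = -1556*((1333 - 2219) + 55) = -1556*(-886 + 55) = -1556*(-831) = 1293036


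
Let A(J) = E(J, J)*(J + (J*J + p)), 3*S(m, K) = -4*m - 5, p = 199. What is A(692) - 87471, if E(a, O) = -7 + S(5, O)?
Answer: -22331143/3 ≈ -7.4437e+6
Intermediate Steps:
S(m, K) = -5/3 - 4*m/3 (S(m, K) = (-4*m - 5)/3 = (-5 - 4*m)/3 = -5/3 - 4*m/3)
E(a, O) = -46/3 (E(a, O) = -7 + (-5/3 - 4/3*5) = -7 + (-5/3 - 20/3) = -7 - 25/3 = -46/3)
A(J) = -9154/3 - 46*J/3 - 46*J**2/3 (A(J) = -46*(J + (J*J + 199))/3 = -46*(J + (J**2 + 199))/3 = -46*(J + (199 + J**2))/3 = -46*(199 + J + J**2)/3 = -9154/3 - 46*J/3 - 46*J**2/3)
A(692) - 87471 = (-9154/3 - 46/3*692 - 46/3*692**2) - 87471 = (-9154/3 - 31832/3 - 46/3*478864) - 87471 = (-9154/3 - 31832/3 - 22027744/3) - 87471 = -22068730/3 - 87471 = -22331143/3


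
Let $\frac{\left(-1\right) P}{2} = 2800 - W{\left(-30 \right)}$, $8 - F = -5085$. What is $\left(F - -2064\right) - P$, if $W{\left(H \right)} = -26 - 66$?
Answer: $12941$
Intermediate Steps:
$W{\left(H \right)} = -92$ ($W{\left(H \right)} = -26 - 66 = -92$)
$F = 5093$ ($F = 8 - -5085 = 8 + 5085 = 5093$)
$P = -5784$ ($P = - 2 \left(2800 - -92\right) = - 2 \left(2800 + 92\right) = \left(-2\right) 2892 = -5784$)
$\left(F - -2064\right) - P = \left(5093 - -2064\right) - -5784 = \left(5093 + 2064\right) + 5784 = 7157 + 5784 = 12941$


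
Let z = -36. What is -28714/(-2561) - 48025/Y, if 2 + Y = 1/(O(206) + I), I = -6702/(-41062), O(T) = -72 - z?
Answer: 90536070313679/3821168221 ≈ 23693.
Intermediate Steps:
O(T) = -36 (O(T) = -72 - 1*(-36) = -72 + 36 = -36)
I = 3351/20531 (I = -6702*(-1/41062) = 3351/20531 ≈ 0.16322)
Y = -1492061/735765 (Y = -2 + 1/(-36 + 3351/20531) = -2 + 1/(-735765/20531) = -2 - 20531/735765 = -1492061/735765 ≈ -2.0279)
-28714/(-2561) - 48025/Y = -28714/(-2561) - 48025/(-1492061/735765) = -28714*(-1/2561) - 48025*(-735765/1492061) = 28714/2561 + 35335114125/1492061 = 90536070313679/3821168221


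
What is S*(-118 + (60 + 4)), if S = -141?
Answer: 7614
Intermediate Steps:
S*(-118 + (60 + 4)) = -141*(-118 + (60 + 4)) = -141*(-118 + 64) = -141*(-54) = 7614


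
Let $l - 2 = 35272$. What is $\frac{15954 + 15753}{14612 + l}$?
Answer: $\frac{31707}{49886} \approx 0.63559$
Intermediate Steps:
$l = 35274$ ($l = 2 + 35272 = 35274$)
$\frac{15954 + 15753}{14612 + l} = \frac{15954 + 15753}{14612 + 35274} = \frac{31707}{49886}$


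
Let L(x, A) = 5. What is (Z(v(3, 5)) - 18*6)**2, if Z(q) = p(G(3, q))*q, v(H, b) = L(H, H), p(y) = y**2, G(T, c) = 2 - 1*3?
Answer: 10609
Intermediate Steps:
G(T, c) = -1 (G(T, c) = 2 - 3 = -1)
v(H, b) = 5
Z(q) = q (Z(q) = (-1)**2*q = 1*q = q)
(Z(v(3, 5)) - 18*6)**2 = (5 - 18*6)**2 = (5 - 108)**2 = (-103)**2 = 10609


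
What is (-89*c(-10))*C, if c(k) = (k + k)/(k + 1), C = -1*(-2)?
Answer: -3560/9 ≈ -395.56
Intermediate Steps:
C = 2
c(k) = 2*k/(1 + k) (c(k) = (2*k)/(1 + k) = 2*k/(1 + k))
(-89*c(-10))*C = -178*(-10)/(1 - 10)*2 = -178*(-10)/(-9)*2 = -178*(-10)*(-1)/9*2 = -89*20/9*2 = -1780/9*2 = -3560/9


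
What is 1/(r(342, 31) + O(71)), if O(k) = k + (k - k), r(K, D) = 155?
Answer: 1/226 ≈ 0.0044248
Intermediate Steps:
O(k) = k (O(k) = k + 0 = k)
1/(r(342, 31) + O(71)) = 1/(155 + 71) = 1/226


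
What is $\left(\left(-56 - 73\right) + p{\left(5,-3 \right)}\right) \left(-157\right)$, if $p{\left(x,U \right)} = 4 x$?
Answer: $17113$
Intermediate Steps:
$\left(\left(-56 - 73\right) + p{\left(5,-3 \right)}\right) \left(-157\right) = \left(\left(-56 - 73\right) + 4 \cdot 5\right) \left(-157\right) = \left(\left(-56 - 73\right) + 20\right) \left(-157\right) = \left(-129 + 20\right) \left(-157\right) = \left(-109\right) \left(-157\right) = 17113$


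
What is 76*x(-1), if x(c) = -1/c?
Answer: 76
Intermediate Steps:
76*x(-1) = 76*(-1/(-1)) = 76*(-1*(-1)) = 76*1 = 76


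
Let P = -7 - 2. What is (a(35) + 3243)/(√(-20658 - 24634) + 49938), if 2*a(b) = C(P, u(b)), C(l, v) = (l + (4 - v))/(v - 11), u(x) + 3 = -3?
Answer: 2753106909/42395435312 - 1433393*I*√67/42395435312 ≈ 0.064939 - 0.00027675*I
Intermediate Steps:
u(x) = -6 (u(x) = -3 - 3 = -6)
P = -9
C(l, v) = (4 + l - v)/(-11 + v)
a(b) = -1/34 (a(b) = ((4 - 9 - 1*(-6))/(-11 - 6))/2 = ((4 - 9 + 6)/(-17))/2 = (-1/17*1)/2 = (½)*(-1/17) = -1/34)
(a(35) + 3243)/(√(-20658 - 24634) + 49938) = (-1/34 + 3243)/(√(-20658 - 24634) + 49938) = 110261/(34*(√(-45292) + 49938)) = 110261/(34*(26*I*√67 + 49938)) = 110261/(34*(49938 + 26*I*√67))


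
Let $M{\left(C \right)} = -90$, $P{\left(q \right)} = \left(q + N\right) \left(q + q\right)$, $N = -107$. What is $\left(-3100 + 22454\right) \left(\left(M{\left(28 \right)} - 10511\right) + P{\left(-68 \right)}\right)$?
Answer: $255453446$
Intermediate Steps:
$P{\left(q \right)} = 2 q \left(-107 + q\right)$ ($P{\left(q \right)} = \left(q - 107\right) \left(q + q\right) = \left(-107 + q\right) 2 q = 2 q \left(-107 + q\right)$)
$\left(-3100 + 22454\right) \left(\left(M{\left(28 \right)} - 10511\right) + P{\left(-68 \right)}\right) = \left(-3100 + 22454\right) \left(\left(-90 - 10511\right) + 2 \left(-68\right) \left(-107 - 68\right)\right) = 19354 \left(\left(-90 - 10511\right) + 2 \left(-68\right) \left(-175\right)\right) = 19354 \left(-10601 + 23800\right) = 19354 \cdot 13199 = 255453446$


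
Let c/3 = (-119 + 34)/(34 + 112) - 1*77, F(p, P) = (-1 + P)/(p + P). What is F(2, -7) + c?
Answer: -168737/730 ≈ -231.15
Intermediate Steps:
F(p, P) = (-1 + P)/(P + p)
c = -33981/146 (c = 3*((-119 + 34)/(34 + 112) - 1*77) = 3*(-85/146 - 77) = 3*(-11327/146) = -33981/146 ≈ -232.75)
F(2, -7) + c = (-1 - 7)/(-7 + 2) - 33981/146 = -8/(-5) - 33981/146 = -⅕*(-8) - 33981/146 = 8/5 - 33981/146 = -168737/730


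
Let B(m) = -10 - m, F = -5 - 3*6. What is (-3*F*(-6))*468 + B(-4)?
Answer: -193758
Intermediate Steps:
F = -23 (F = -5 - 18 = -23)
(-3*F*(-6))*468 + B(-4) = (-3*(-23)*(-6))*468 + (-10 - 1*(-4)) = (69*(-6))*468 + (-10 + 4) = -414*468 - 6 = -193752 - 6 = -193758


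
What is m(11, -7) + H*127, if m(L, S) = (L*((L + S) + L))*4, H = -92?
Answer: -11024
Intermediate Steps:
m(L, S) = 4*L*(S + 2*L) (m(L, S) = (L*(S + 2*L))*4 = 4*L*(S + 2*L))
m(11, -7) + H*127 = 4*11*(-7 + 2*11) - 92*127 = 4*11*(-7 + 22) - 11684 = 4*11*15 - 11684 = 660 - 11684 = -11024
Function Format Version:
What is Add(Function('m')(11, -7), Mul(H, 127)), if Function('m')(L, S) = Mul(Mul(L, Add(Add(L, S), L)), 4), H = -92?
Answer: -11024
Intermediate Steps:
Function('m')(L, S) = Mul(4, L, Add(S, Mul(2, L))) (Function('m')(L, S) = Mul(Mul(L, Add(S, Mul(2, L))), 4) = Mul(4, L, Add(S, Mul(2, L))))
Add(Function('m')(11, -7), Mul(H, 127)) = Add(Mul(4, 11, Add(-7, Mul(2, 11))), Mul(-92, 127)) = Add(Mul(4, 11, Add(-7, 22)), -11684) = Add(Mul(4, 11, 15), -11684) = Add(660, -11684) = -11024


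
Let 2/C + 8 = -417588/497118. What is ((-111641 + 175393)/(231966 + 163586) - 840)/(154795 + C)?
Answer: -15206908479101/2802859167416048 ≈ -0.0054255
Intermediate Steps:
C = -82853/366211 (C = 2/(-8 - 417588/497118) = 2/(-8 - 417588*1/497118) = 2/(-8 - 69598/82853) = 2/(-732422/82853) = 2*(-82853/732422) = -82853/366211 ≈ -0.22624)
((-111641 + 175393)/(231966 + 163586) - 840)/(154795 + C) = ((-111641 + 175393)/(231966 + 163586) - 840)/(154795 - 82853/366211) = (63752/395552 - 840)/(56687548892/366211) = (63752*(1/395552) - 840)*(366211/56687548892) = (7969/49444 - 840)*(366211/56687548892) = -41524991/49444*366211/56687548892 = -15206908479101/2802859167416048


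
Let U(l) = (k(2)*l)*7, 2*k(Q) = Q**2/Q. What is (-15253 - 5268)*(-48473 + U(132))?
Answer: 975753029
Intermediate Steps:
k(Q) = Q/2 (k(Q) = (Q**2/Q)/2 = Q/2)
U(l) = 7*l (U(l) = (((1/2)*2)*l)*7 = (1*l)*7 = l*7 = 7*l)
(-15253 - 5268)*(-48473 + U(132)) = (-15253 - 5268)*(-48473 + 7*132) = -20521*(-48473 + 924) = -20521*(-47549) = 975753029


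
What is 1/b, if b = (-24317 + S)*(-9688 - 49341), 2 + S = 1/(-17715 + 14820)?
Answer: 2895/4155848555674 ≈ 6.9661e-10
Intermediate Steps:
S = -5791/2895 (S = -2 + 1/(-17715 + 14820) = -2 + 1/(-2895) = -2 - 1/2895 = -5791/2895 ≈ -2.0003)
b = 4155848555674/2895 (b = (-24317 - 5791/2895)*(-9688 - 49341) = -70403506/2895*(-59029) = 4155848555674/2895 ≈ 1.4355e+9)
1/b = 1/(4155848555674/2895) = 2895/4155848555674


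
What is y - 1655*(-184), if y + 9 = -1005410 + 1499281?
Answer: 798382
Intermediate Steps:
y = 493862 (y = -9 + (-1005410 + 1499281) = -9 + 493871 = 493862)
y - 1655*(-184) = 493862 - 1655*(-184) = 493862 + 304520 = 798382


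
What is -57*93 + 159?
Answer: -5142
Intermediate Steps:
-57*93 + 159 = -5301 + 159 = -5142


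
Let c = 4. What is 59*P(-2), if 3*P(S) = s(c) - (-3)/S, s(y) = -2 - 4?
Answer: -295/2 ≈ -147.50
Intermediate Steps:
s(y) = -6
P(S) = -2 + 1/S (P(S) = (-6 - (-3)/S)/3 = (-6 + 3/S)/3 = -2 + 1/S)
59*P(-2) = 59*(-2 + 1/(-2)) = 59*(-2 - 1/2) = 59*(-5/2) = -295/2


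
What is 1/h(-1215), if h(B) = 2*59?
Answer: 1/118 ≈ 0.0084746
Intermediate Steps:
h(B) = 118
1/h(-1215) = 1/118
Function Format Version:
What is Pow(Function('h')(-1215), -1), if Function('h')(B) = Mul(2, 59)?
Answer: Rational(1, 118) ≈ 0.0084746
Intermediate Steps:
Function('h')(B) = 118
Pow(Function('h')(-1215), -1) = Pow(118, -1) = Rational(1, 118)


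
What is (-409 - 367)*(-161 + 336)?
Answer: -135800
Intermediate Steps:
(-409 - 367)*(-161 + 336) = -776*175 = -135800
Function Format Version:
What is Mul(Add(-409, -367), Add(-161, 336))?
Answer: -135800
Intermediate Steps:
Mul(Add(-409, -367), Add(-161, 336)) = Mul(-776, 175) = -135800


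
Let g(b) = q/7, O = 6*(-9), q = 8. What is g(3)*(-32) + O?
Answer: -634/7 ≈ -90.571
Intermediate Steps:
O = -54
g(b) = 8/7
g(3)*(-32) + O = (8/7)*(-32) - 54 = -256/7 - 54 = -634/7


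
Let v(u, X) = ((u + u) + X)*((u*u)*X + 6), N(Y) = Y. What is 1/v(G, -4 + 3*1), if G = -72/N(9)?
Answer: 1/986 ≈ 0.0010142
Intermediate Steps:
G = -8 (G = -72/9 = -72*⅑ = -8)
v(u, X) = (6 + X*u²)*(X + 2*u) (v(u, X) = (2*u + X)*(u²*X + 6) = (X + 2*u)*(X*u² + 6) = (X + 2*u)*(6 + X*u²) = (6 + X*u²)*(X + 2*u))
1/v(G, -4 + 3*1) = 1/(6*(-4 + 3*1) + 12*(-8) + (-4 + 3*1)²*(-8)² + 2*(-4 + 3*1)*(-8)³) = 1/(6*(-4 + 3) - 96 + (-4 + 3)²*64 + 2*(-4 + 3)*(-512)) = 1/(6*(-1) - 96 + (-1)²*64 + 2*(-1)*(-512)) = 1/(-6 - 96 + 1*64 + 1024) = 1/(-6 - 96 + 64 + 1024) = 1/986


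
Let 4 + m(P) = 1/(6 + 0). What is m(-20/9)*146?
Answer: -1679/3 ≈ -559.67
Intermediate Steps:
m(P) = -23/6 (m(P) = -4 + 1/(6 + 0) = -4 + 1/6 = -4 + ⅙ = -23/6)
m(-20/9)*146 = -23/6*146 = -1679/3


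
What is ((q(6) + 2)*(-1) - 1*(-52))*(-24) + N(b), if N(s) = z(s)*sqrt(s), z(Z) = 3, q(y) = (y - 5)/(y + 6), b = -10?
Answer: -1198 + 3*I*sqrt(10) ≈ -1198.0 + 9.4868*I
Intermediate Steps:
q(y) = (-5 + y)/(6 + y)
N(s) = 3*sqrt(s)
((q(6) + 2)*(-1) - 1*(-52))*(-24) + N(b) = (((-5 + 6)/(6 + 6) + 2)*(-1) - 1*(-52))*(-24) + 3*sqrt(-10) = ((1/12 + 2)*(-1) + 52)*(-24) + 3*(I*sqrt(10)) = (((1/12)*1 + 2)*(-1) + 52)*(-24) + 3*I*sqrt(10) = ((1/12 + 2)*(-1) + 52)*(-24) + 3*I*sqrt(10) = ((25/12)*(-1) + 52)*(-24) + 3*I*sqrt(10) = (-25/12 + 52)*(-24) + 3*I*sqrt(10) = (599/12)*(-24) + 3*I*sqrt(10) = -1198 + 3*I*sqrt(10)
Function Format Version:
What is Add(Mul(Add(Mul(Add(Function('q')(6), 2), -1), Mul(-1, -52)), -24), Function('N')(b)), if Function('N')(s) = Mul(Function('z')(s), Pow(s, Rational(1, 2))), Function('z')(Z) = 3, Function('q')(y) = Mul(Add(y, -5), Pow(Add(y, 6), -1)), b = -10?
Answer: Add(-1198, Mul(3, I, Pow(10, Rational(1, 2)))) ≈ Add(-1198.0, Mul(9.4868, I))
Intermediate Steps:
Function('q')(y) = Mul(Pow(Add(6, y), -1), Add(-5, y)) (Function('q')(y) = Mul(Add(-5, y), Pow(Add(6, y), -1)) = Mul(Pow(Add(6, y), -1), Add(-5, y)))
Function('N')(s) = Mul(3, Pow(s, Rational(1, 2)))
Add(Mul(Add(Mul(Add(Function('q')(6), 2), -1), Mul(-1, -52)), -24), Function('N')(b)) = Add(Mul(Add(Mul(Add(Mul(Pow(Add(6, 6), -1), Add(-5, 6)), 2), -1), Mul(-1, -52)), -24), Mul(3, Pow(-10, Rational(1, 2)))) = Add(Mul(Add(Mul(Add(Mul(Pow(12, -1), 1), 2), -1), 52), -24), Mul(3, Mul(I, Pow(10, Rational(1, 2))))) = Add(Mul(Add(Mul(Add(Mul(Rational(1, 12), 1), 2), -1), 52), -24), Mul(3, I, Pow(10, Rational(1, 2)))) = Add(Mul(Add(Mul(Add(Rational(1, 12), 2), -1), 52), -24), Mul(3, I, Pow(10, Rational(1, 2)))) = Add(Mul(Add(Mul(Rational(25, 12), -1), 52), -24), Mul(3, I, Pow(10, Rational(1, 2)))) = Add(Mul(Add(Rational(-25, 12), 52), -24), Mul(3, I, Pow(10, Rational(1, 2)))) = Add(Mul(Rational(599, 12), -24), Mul(3, I, Pow(10, Rational(1, 2)))) = Add(-1198, Mul(3, I, Pow(10, Rational(1, 2))))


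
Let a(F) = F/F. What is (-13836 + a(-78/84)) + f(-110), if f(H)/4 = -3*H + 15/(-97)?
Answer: -1214015/97 ≈ -12516.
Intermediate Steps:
a(F) = 1
f(H) = -60/97 - 12*H (f(H) = 4*(-3*H + 15/(-97)) = 4*(-3*H + 15*(-1/97)) = 4*(-3*H - 15/97) = 4*(-15/97 - 3*H) = -60/97 - 12*H)
(-13836 + a(-78/84)) + f(-110) = (-13836 + 1) + (-60/97 - 12*(-110)) = -13835 + (-60/97 + 1320) = -13835 + 127980/97 = -1214015/97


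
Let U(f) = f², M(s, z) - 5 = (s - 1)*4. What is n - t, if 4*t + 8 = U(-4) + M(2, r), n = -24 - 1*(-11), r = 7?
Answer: -69/4 ≈ -17.250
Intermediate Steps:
M(s, z) = 1 + 4*s (M(s, z) = 5 + (s - 1)*4 = 5 + (-1 + s)*4 = 5 + (-4 + 4*s) = 1 + 4*s)
n = -13 (n = -24 + 11 = -13)
t = 17/4 (t = -2 + ((-4)² + (1 + 4*2))/4 = -2 + (16 + (1 + 8))/4 = -2 + (16 + 9)/4 = -2 + (¼)*25 = -2 + 25/4 = 17/4 ≈ 4.2500)
n - t = -13 - 1*17/4 = -13 - 17/4 = -69/4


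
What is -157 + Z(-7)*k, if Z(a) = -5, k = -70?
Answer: 193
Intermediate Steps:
-157 + Z(-7)*k = -157 - 5*(-70) = -157 + 350 = 193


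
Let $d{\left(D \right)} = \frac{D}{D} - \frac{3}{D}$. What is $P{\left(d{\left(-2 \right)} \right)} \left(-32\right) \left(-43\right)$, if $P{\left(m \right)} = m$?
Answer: $3440$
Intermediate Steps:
$d{\left(D \right)} = 1 - \frac{3}{D}$
$P{\left(d{\left(-2 \right)} \right)} \left(-32\right) \left(-43\right) = \frac{-3 - 2}{-2} \left(-32\right) \left(-43\right) = \left(- \frac{1}{2}\right) \left(-5\right) \left(-32\right) \left(-43\right) = \frac{5}{2} \left(-32\right) \left(-43\right) = \left(-80\right) \left(-43\right) = 3440$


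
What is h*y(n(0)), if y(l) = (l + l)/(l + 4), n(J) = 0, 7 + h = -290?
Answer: 0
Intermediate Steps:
h = -297 (h = -7 - 290 = -297)
y(l) = 2*l/(4 + l) (y(l) = (2*l)/(4 + l) = 2*l/(4 + l))
h*y(n(0)) = -594*0/(4 + 0) = -594*0/4 = -297*0 = 0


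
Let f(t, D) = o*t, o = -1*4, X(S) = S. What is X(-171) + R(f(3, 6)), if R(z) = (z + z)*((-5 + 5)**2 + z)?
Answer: 117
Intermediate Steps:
o = -4
f(t, D) = -4*t
R(z) = 2*z**2 (R(z) = (2*z)*(0**2 + z) = (2*z)*(0 + z) = (2*z)*z = 2*z**2)
X(-171) + R(f(3, 6)) = -171 + 2*(-4*3)**2 = -171 + 2*(-12)**2 = -171 + 2*144 = -171 + 288 = 117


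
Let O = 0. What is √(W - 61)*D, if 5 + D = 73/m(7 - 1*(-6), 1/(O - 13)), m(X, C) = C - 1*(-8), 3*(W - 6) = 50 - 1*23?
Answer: 434*I*√46/103 ≈ 28.578*I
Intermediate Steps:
W = 15 (W = 6 + (50 - 1*23)/3 = 6 + (50 - 23)/3 = 6 + (⅓)*27 = 6 + 9 = 15)
m(X, C) = 8 + C (m(X, C) = C + 8 = 8 + C)
D = 434/103 (D = -5 + 73/(8 + 1/(0 - 13)) = -5 + 73/(8 + 1/(-13)) = -5 + 73/(8 - 1/13) = -5 + 73/(103/13) = -5 + 73*(13/103) = -5 + 949/103 = 434/103 ≈ 4.2136)
√(W - 61)*D = √(15 - 61)*(434/103) = √(-46)*(434/103) = (I*√46)*(434/103) = 434*I*√46/103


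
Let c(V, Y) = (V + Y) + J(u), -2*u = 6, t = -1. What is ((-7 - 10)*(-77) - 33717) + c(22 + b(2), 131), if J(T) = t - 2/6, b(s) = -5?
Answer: -96784/3 ≈ -32261.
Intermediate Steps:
u = -3 (u = -½*6 = -3)
J(T) = -4/3 (J(T) = -1 - 2/6 = -1 - 2*⅙ = -1 - ⅓ = -4/3)
c(V, Y) = -4/3 + V + Y (c(V, Y) = (V + Y) - 4/3 = -4/3 + V + Y)
((-7 - 10)*(-77) - 33717) + c(22 + b(2), 131) = ((-7 - 10)*(-77) - 33717) + (-4/3 + (22 - 5) + 131) = (-17*(-77) - 33717) + (-4/3 + 17 + 131) = (1309 - 33717) + 440/3 = -32408 + 440/3 = -96784/3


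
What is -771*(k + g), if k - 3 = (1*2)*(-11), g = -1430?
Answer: 1117179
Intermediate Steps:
k = -19 (k = 3 + (1*2)*(-11) = 3 + 2*(-11) = 3 - 22 = -19)
-771*(k + g) = -771*(-19 - 1430) = -771*(-1449) = 1117179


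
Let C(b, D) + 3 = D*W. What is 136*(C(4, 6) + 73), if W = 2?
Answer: 11152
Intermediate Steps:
C(b, D) = -3 + 2*D (C(b, D) = -3 + D*2 = -3 + 2*D)
136*(C(4, 6) + 73) = 136*((-3 + 2*6) + 73) = 136*((-3 + 12) + 73) = 136*(9 + 73) = 136*82 = 11152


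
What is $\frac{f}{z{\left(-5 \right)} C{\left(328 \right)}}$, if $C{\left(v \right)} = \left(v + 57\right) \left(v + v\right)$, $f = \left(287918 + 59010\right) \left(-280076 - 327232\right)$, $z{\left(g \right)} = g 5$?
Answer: $\frac{13168259364}{394625} \approx 33369.0$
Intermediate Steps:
$z{\left(g \right)} = 5 g$
$f = -210692149824$ ($f = 346928 \left(-607308\right) = -210692149824$)
$C{\left(v \right)} = 2 v \left(57 + v\right)$ ($C{\left(v \right)} = \left(57 + v\right) 2 v = 2 v \left(57 + v\right)$)
$\frac{f}{z{\left(-5 \right)} C{\left(328 \right)}} = - \frac{210692149824}{5 \left(-5\right) 2 \cdot 328 \left(57 + 328\right)} = - \frac{210692149824}{\left(-25\right) 2 \cdot 328 \cdot 385} = - \frac{210692149824}{\left(-25\right) 252560} = - \frac{210692149824}{-6314000} = \left(-210692149824\right) \left(- \frac{1}{6314000}\right) = \frac{13168259364}{394625}$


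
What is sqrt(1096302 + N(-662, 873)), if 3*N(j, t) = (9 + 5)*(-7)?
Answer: 2*sqrt(2466606)/3 ≈ 1047.0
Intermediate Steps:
N(j, t) = -98/3 (N(j, t) = ((9 + 5)*(-7))/3 = (14*(-7))/3 = (1/3)*(-98) = -98/3)
sqrt(1096302 + N(-662, 873)) = sqrt(1096302 - 98/3) = sqrt(3288808/3) = 2*sqrt(2466606)/3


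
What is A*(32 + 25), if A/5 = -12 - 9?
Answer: -5985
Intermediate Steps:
A = -105 (A = 5*(-12 - 9) = 5*(-21) = -105)
A*(32 + 25) = -105*(32 + 25) = -105*57 = -5985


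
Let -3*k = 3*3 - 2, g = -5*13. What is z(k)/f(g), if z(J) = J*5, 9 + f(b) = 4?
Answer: 7/3 ≈ 2.3333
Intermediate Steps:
g = -65
f(b) = -5 (f(b) = -9 + 4 = -5)
k = -7/3 (k = -(3*3 - 2)/3 = -(9 - 2)/3 = -⅓*7 = -7/3 ≈ -2.3333)
z(J) = 5*J
z(k)/f(g) = (5*(-7/3))/(-5) = -35/3*(-⅕) = 7/3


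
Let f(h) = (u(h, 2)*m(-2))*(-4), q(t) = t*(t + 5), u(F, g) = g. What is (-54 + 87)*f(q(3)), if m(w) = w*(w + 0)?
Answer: -1056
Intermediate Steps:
m(w) = w² (m(w) = w*w = w²)
q(t) = t*(5 + t)
f(h) = -32 (f(h) = (2*(-2)²)*(-4) = (2*4)*(-4) = 8*(-4) = -32)
(-54 + 87)*f(q(3)) = (-54 + 87)*(-32) = 33*(-32) = -1056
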